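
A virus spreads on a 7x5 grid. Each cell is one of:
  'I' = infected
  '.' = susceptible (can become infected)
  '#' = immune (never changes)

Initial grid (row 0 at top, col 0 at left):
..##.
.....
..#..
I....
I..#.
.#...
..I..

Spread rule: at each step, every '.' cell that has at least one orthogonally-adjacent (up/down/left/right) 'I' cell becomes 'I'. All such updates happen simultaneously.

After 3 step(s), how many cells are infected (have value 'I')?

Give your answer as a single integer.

Step 0 (initial): 3 infected
Step 1: +7 new -> 10 infected
Step 2: +7 new -> 17 infected
Step 3: +4 new -> 21 infected

Answer: 21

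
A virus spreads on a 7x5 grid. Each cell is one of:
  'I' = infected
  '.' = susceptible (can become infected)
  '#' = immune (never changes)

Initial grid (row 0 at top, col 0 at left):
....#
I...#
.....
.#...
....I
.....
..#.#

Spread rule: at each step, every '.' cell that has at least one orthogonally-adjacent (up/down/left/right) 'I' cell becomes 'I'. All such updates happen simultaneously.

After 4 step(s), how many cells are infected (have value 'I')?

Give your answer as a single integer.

Step 0 (initial): 2 infected
Step 1: +6 new -> 8 infected
Step 2: +8 new -> 16 infected
Step 3: +9 new -> 25 infected
Step 4: +3 new -> 28 infected

Answer: 28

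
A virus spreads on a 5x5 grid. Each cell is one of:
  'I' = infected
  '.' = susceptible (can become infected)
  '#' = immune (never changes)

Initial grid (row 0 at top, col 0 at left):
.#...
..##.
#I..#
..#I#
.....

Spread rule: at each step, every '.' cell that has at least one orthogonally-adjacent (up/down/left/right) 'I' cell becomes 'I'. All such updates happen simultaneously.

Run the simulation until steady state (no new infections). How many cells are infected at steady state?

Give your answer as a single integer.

Answer: 14

Derivation:
Step 0 (initial): 2 infected
Step 1: +5 new -> 7 infected
Step 2: +5 new -> 12 infected
Step 3: +2 new -> 14 infected
Step 4: +0 new -> 14 infected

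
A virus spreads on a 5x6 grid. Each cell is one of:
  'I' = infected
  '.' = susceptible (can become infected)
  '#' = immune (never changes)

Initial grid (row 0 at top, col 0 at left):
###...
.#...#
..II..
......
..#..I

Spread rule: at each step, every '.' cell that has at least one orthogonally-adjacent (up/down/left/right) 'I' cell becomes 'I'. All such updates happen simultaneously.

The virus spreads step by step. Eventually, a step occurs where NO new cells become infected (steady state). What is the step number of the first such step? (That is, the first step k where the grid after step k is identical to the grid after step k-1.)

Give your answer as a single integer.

Answer: 5

Derivation:
Step 0 (initial): 3 infected
Step 1: +8 new -> 11 infected
Step 2: +7 new -> 18 infected
Step 3: +4 new -> 22 infected
Step 4: +2 new -> 24 infected
Step 5: +0 new -> 24 infected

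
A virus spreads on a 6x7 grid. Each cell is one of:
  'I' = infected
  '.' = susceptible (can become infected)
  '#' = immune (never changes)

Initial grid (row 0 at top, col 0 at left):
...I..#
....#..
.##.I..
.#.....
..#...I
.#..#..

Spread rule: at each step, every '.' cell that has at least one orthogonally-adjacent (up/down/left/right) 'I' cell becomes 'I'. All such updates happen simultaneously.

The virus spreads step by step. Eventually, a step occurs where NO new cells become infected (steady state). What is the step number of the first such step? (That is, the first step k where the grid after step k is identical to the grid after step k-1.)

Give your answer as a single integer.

Answer: 9

Derivation:
Step 0 (initial): 3 infected
Step 1: +9 new -> 12 infected
Step 2: +9 new -> 21 infected
Step 3: +5 new -> 26 infected
Step 4: +2 new -> 28 infected
Step 5: +2 new -> 30 infected
Step 6: +1 new -> 31 infected
Step 7: +1 new -> 32 infected
Step 8: +2 new -> 34 infected
Step 9: +0 new -> 34 infected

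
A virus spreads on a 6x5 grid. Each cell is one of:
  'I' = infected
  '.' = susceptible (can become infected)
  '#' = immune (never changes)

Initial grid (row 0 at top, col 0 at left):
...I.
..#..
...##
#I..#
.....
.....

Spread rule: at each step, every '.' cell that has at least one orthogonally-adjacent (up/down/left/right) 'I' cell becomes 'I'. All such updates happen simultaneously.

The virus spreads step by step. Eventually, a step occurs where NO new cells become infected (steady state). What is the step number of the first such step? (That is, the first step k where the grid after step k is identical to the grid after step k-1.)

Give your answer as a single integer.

Step 0 (initial): 2 infected
Step 1: +6 new -> 8 infected
Step 2: +9 new -> 17 infected
Step 3: +5 new -> 22 infected
Step 4: +2 new -> 24 infected
Step 5: +1 new -> 25 infected
Step 6: +0 new -> 25 infected

Answer: 6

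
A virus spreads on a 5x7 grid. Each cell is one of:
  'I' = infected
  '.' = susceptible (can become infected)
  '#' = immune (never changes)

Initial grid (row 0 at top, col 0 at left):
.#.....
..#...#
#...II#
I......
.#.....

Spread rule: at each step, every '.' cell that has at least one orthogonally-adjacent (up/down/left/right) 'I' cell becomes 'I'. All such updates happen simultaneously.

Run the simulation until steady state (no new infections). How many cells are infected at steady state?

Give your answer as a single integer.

Answer: 29

Derivation:
Step 0 (initial): 3 infected
Step 1: +7 new -> 10 infected
Step 2: +10 new -> 20 infected
Step 3: +6 new -> 26 infected
Step 4: +2 new -> 28 infected
Step 5: +1 new -> 29 infected
Step 6: +0 new -> 29 infected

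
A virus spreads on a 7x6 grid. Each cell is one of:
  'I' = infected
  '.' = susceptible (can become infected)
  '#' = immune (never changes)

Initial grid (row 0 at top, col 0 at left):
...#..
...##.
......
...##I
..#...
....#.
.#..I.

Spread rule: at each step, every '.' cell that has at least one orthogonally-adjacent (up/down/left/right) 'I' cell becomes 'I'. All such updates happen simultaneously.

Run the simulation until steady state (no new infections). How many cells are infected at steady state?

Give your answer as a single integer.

Answer: 34

Derivation:
Step 0 (initial): 2 infected
Step 1: +4 new -> 6 infected
Step 2: +6 new -> 12 infected
Step 3: +4 new -> 16 infected
Step 4: +3 new -> 19 infected
Step 5: +5 new -> 24 infected
Step 6: +6 new -> 30 infected
Step 7: +3 new -> 33 infected
Step 8: +1 new -> 34 infected
Step 9: +0 new -> 34 infected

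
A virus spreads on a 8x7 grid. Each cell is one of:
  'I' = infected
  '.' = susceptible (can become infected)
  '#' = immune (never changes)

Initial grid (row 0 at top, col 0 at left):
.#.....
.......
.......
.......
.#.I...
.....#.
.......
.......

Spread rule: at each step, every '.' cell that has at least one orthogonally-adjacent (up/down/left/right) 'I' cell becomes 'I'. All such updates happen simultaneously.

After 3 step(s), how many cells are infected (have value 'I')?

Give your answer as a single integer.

Step 0 (initial): 1 infected
Step 1: +4 new -> 5 infected
Step 2: +7 new -> 12 infected
Step 3: +10 new -> 22 infected

Answer: 22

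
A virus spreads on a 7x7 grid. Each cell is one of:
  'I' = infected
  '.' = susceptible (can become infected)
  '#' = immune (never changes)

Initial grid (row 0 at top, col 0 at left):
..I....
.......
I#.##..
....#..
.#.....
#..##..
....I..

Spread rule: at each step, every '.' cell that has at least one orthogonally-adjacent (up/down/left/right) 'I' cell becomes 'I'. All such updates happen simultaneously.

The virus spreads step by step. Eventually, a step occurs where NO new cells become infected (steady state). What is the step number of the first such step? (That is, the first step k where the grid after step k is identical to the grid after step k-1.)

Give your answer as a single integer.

Answer: 7

Derivation:
Step 0 (initial): 3 infected
Step 1: +7 new -> 10 infected
Step 2: +10 new -> 20 infected
Step 3: +7 new -> 27 infected
Step 4: +9 new -> 36 infected
Step 5: +4 new -> 40 infected
Step 6: +1 new -> 41 infected
Step 7: +0 new -> 41 infected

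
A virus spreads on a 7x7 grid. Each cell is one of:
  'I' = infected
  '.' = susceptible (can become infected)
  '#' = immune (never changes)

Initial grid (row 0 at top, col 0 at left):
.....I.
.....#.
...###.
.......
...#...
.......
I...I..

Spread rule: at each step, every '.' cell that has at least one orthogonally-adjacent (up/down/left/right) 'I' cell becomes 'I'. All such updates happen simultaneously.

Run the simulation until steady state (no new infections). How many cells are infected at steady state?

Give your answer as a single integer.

Answer: 44

Derivation:
Step 0 (initial): 3 infected
Step 1: +7 new -> 10 infected
Step 2: +10 new -> 20 infected
Step 3: +9 new -> 29 infected
Step 4: +9 new -> 38 infected
Step 5: +6 new -> 44 infected
Step 6: +0 new -> 44 infected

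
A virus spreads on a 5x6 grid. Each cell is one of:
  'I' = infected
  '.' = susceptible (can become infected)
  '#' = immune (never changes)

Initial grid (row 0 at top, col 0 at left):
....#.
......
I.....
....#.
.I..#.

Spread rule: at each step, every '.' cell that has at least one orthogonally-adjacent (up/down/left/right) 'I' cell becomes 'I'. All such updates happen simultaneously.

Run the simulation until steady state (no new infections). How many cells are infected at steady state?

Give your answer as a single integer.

Answer: 27

Derivation:
Step 0 (initial): 2 infected
Step 1: +6 new -> 8 infected
Step 2: +5 new -> 13 infected
Step 3: +4 new -> 17 infected
Step 4: +3 new -> 20 infected
Step 5: +3 new -> 23 infected
Step 6: +2 new -> 25 infected
Step 7: +2 new -> 27 infected
Step 8: +0 new -> 27 infected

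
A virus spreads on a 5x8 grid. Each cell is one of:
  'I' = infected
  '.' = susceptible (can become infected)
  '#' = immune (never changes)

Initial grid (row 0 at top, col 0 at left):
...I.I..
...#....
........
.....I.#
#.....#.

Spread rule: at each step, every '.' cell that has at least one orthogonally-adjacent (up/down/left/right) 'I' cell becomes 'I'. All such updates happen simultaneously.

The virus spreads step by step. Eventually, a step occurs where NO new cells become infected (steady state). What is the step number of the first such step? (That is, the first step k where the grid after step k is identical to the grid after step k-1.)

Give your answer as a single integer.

Step 0 (initial): 3 infected
Step 1: +8 new -> 11 infected
Step 2: +9 new -> 20 infected
Step 3: +8 new -> 28 infected
Step 4: +4 new -> 32 infected
Step 5: +3 new -> 35 infected
Step 6: +0 new -> 35 infected

Answer: 6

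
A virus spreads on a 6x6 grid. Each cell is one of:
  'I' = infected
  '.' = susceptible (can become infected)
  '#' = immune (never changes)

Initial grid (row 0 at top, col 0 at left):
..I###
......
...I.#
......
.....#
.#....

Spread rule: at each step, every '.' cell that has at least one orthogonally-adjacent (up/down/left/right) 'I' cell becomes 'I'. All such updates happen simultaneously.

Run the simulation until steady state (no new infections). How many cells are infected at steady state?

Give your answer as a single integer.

Answer: 30

Derivation:
Step 0 (initial): 2 infected
Step 1: +6 new -> 8 infected
Step 2: +7 new -> 15 infected
Step 3: +8 new -> 23 infected
Step 4: +4 new -> 27 infected
Step 5: +2 new -> 29 infected
Step 6: +1 new -> 30 infected
Step 7: +0 new -> 30 infected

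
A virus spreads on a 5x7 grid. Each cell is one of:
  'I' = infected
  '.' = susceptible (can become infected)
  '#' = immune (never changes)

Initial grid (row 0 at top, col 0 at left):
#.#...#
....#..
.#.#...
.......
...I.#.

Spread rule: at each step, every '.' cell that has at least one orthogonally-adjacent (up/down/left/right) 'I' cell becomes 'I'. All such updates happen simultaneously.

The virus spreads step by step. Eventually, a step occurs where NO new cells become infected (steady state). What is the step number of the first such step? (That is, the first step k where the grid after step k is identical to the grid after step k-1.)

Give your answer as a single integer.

Answer: 8

Derivation:
Step 0 (initial): 1 infected
Step 1: +3 new -> 4 infected
Step 2: +3 new -> 7 infected
Step 3: +5 new -> 12 infected
Step 4: +4 new -> 16 infected
Step 5: +6 new -> 22 infected
Step 6: +5 new -> 27 infected
Step 7: +1 new -> 28 infected
Step 8: +0 new -> 28 infected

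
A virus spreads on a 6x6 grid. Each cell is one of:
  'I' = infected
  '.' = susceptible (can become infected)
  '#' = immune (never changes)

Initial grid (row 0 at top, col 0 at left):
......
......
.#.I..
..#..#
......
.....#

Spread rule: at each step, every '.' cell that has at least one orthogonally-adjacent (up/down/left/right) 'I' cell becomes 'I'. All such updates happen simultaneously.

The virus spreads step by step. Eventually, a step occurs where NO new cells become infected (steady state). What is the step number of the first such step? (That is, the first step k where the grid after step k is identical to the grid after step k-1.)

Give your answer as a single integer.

Step 0 (initial): 1 infected
Step 1: +4 new -> 5 infected
Step 2: +6 new -> 11 infected
Step 3: +7 new -> 18 infected
Step 4: +7 new -> 25 infected
Step 5: +5 new -> 30 infected
Step 6: +2 new -> 32 infected
Step 7: +0 new -> 32 infected

Answer: 7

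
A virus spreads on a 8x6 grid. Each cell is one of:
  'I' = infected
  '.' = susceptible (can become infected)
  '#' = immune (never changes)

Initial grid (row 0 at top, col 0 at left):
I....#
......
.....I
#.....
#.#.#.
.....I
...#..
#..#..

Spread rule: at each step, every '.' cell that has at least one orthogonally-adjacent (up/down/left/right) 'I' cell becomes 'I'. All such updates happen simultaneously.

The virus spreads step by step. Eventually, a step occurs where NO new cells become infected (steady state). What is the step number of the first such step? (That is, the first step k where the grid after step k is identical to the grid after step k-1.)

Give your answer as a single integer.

Answer: 7

Derivation:
Step 0 (initial): 3 infected
Step 1: +8 new -> 11 infected
Step 2: +9 new -> 20 infected
Step 3: +10 new -> 30 infected
Step 4: +4 new -> 34 infected
Step 5: +4 new -> 38 infected
Step 6: +2 new -> 40 infected
Step 7: +0 new -> 40 infected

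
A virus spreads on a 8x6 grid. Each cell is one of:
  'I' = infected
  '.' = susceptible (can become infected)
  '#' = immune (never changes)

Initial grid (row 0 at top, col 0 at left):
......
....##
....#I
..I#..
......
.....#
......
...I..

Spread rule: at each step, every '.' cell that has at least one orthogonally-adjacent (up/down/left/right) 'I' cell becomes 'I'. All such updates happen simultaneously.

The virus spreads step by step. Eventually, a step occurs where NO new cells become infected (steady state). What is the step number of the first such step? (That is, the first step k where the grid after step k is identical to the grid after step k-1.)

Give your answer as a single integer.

Step 0 (initial): 3 infected
Step 1: +7 new -> 10 infected
Step 2: +14 new -> 24 infected
Step 3: +11 new -> 35 infected
Step 4: +5 new -> 40 infected
Step 5: +2 new -> 42 infected
Step 6: +1 new -> 43 infected
Step 7: +0 new -> 43 infected

Answer: 7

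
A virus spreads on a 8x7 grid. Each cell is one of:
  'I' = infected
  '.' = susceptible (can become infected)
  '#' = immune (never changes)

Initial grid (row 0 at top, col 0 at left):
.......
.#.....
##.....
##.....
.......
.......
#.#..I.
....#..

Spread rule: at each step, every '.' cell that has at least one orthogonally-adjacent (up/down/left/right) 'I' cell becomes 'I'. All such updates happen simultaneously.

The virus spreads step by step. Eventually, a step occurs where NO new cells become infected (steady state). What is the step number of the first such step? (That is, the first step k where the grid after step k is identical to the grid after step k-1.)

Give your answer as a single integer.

Answer: 13

Derivation:
Step 0 (initial): 1 infected
Step 1: +4 new -> 5 infected
Step 2: +5 new -> 10 infected
Step 3: +5 new -> 15 infected
Step 4: +6 new -> 21 infected
Step 5: +7 new -> 28 infected
Step 6: +9 new -> 37 infected
Step 7: +5 new -> 42 infected
Step 8: +2 new -> 44 infected
Step 9: +1 new -> 45 infected
Step 10: +1 new -> 46 infected
Step 11: +1 new -> 47 infected
Step 12: +1 new -> 48 infected
Step 13: +0 new -> 48 infected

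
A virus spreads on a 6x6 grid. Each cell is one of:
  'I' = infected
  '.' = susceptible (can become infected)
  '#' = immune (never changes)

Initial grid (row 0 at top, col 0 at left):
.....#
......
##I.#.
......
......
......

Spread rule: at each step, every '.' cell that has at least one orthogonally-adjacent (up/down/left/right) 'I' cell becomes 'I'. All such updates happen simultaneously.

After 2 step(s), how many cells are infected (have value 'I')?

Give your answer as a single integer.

Step 0 (initial): 1 infected
Step 1: +3 new -> 4 infected
Step 2: +6 new -> 10 infected

Answer: 10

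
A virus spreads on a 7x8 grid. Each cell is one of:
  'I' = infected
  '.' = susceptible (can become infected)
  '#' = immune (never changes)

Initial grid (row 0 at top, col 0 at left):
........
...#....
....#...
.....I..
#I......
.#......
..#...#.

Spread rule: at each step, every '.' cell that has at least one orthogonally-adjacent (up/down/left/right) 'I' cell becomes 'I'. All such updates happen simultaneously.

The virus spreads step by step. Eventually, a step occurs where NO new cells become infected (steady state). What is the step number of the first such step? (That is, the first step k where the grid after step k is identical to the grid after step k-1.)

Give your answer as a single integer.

Answer: 6

Derivation:
Step 0 (initial): 2 infected
Step 1: +6 new -> 8 infected
Step 2: +12 new -> 20 infected
Step 3: +13 new -> 33 infected
Step 4: +9 new -> 42 infected
Step 5: +5 new -> 47 infected
Step 6: +0 new -> 47 infected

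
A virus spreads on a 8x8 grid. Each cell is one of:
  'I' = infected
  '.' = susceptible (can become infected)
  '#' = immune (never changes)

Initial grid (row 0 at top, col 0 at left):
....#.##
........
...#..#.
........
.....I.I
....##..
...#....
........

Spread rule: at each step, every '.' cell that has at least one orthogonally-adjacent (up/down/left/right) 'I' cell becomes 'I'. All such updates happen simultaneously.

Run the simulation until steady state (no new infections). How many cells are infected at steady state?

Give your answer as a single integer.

Step 0 (initial): 2 infected
Step 1: +5 new -> 7 infected
Step 2: +7 new -> 14 infected
Step 3: +8 new -> 22 infected
Step 4: +8 new -> 30 infected
Step 5: +8 new -> 38 infected
Step 6: +8 new -> 46 infected
Step 7: +6 new -> 52 infected
Step 8: +3 new -> 55 infected
Step 9: +1 new -> 56 infected
Step 10: +0 new -> 56 infected

Answer: 56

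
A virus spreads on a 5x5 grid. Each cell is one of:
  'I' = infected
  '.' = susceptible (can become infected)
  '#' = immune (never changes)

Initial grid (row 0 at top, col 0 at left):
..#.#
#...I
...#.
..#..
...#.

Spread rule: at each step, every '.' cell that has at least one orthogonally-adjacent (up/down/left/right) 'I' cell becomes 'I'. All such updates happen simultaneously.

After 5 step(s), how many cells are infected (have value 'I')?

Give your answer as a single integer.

Step 0 (initial): 1 infected
Step 1: +2 new -> 3 infected
Step 2: +3 new -> 6 infected
Step 3: +4 new -> 10 infected
Step 4: +2 new -> 12 infected
Step 5: +3 new -> 15 infected

Answer: 15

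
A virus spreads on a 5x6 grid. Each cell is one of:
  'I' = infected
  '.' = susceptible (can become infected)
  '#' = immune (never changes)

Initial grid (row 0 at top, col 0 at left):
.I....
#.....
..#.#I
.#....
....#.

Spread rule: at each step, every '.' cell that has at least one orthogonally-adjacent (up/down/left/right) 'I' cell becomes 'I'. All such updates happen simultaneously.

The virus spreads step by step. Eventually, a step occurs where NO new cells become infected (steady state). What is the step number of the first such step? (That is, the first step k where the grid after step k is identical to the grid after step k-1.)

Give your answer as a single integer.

Answer: 7

Derivation:
Step 0 (initial): 2 infected
Step 1: +5 new -> 7 infected
Step 2: +7 new -> 14 infected
Step 3: +4 new -> 18 infected
Step 4: +4 new -> 22 infected
Step 5: +2 new -> 24 infected
Step 6: +1 new -> 25 infected
Step 7: +0 new -> 25 infected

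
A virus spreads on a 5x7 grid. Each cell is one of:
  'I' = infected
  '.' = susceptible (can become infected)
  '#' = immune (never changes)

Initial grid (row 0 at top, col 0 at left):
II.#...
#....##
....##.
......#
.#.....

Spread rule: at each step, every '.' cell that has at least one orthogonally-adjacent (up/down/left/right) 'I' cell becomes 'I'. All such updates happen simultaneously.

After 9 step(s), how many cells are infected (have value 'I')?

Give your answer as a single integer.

Step 0 (initial): 2 infected
Step 1: +2 new -> 4 infected
Step 2: +2 new -> 6 infected
Step 3: +4 new -> 10 infected
Step 4: +4 new -> 14 infected
Step 5: +4 new -> 18 infected
Step 6: +3 new -> 21 infected
Step 7: +3 new -> 24 infected
Step 8: +1 new -> 25 infected
Step 9: +1 new -> 26 infected

Answer: 26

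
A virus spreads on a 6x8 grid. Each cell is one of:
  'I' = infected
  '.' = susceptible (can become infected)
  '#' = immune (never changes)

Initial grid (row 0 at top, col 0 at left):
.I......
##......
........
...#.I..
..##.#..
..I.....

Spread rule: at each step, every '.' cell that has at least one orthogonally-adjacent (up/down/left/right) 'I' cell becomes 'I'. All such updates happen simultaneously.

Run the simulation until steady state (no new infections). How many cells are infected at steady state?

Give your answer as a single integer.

Answer: 42

Derivation:
Step 0 (initial): 3 infected
Step 1: +7 new -> 10 infected
Step 2: +11 new -> 21 infected
Step 3: +13 new -> 34 infected
Step 4: +6 new -> 40 infected
Step 5: +2 new -> 42 infected
Step 6: +0 new -> 42 infected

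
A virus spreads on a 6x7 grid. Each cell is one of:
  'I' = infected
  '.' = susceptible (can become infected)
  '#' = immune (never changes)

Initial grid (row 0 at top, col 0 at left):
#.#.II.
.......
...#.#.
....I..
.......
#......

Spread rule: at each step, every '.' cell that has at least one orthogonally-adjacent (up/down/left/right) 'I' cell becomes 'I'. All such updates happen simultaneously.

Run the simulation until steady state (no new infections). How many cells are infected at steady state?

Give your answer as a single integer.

Step 0 (initial): 3 infected
Step 1: +8 new -> 11 infected
Step 2: +7 new -> 18 infected
Step 3: +8 new -> 26 infected
Step 4: +6 new -> 32 infected
Step 5: +5 new -> 37 infected
Step 6: +0 new -> 37 infected

Answer: 37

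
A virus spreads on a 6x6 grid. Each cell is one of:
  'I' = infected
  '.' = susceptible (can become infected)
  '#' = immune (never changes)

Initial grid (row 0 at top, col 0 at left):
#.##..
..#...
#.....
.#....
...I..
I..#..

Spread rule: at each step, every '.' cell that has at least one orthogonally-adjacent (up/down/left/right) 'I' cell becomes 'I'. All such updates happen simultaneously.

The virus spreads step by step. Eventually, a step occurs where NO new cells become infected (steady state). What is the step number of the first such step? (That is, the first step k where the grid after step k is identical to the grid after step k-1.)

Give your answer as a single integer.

Step 0 (initial): 2 infected
Step 1: +5 new -> 7 infected
Step 2: +8 new -> 15 infected
Step 3: +5 new -> 20 infected
Step 4: +3 new -> 23 infected
Step 5: +3 new -> 26 infected
Step 6: +3 new -> 29 infected
Step 7: +0 new -> 29 infected

Answer: 7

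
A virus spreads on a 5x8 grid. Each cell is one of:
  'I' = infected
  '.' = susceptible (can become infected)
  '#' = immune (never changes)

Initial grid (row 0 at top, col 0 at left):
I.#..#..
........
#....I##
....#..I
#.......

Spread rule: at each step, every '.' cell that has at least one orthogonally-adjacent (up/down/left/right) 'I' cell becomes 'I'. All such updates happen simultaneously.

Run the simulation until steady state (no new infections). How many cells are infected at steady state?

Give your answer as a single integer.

Step 0 (initial): 3 infected
Step 1: +7 new -> 10 infected
Step 2: +6 new -> 16 infected
Step 3: +9 new -> 25 infected
Step 4: +5 new -> 30 infected
Step 5: +3 new -> 33 infected
Step 6: +0 new -> 33 infected

Answer: 33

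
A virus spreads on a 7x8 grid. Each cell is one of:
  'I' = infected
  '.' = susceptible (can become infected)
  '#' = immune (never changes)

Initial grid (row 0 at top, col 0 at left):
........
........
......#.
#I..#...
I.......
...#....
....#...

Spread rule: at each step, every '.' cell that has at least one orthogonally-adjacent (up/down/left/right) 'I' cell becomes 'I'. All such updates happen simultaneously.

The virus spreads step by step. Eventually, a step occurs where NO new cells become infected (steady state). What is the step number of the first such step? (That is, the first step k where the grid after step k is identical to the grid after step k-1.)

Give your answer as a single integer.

Step 0 (initial): 2 infected
Step 1: +4 new -> 6 infected
Step 2: +7 new -> 13 infected
Step 3: +7 new -> 20 infected
Step 4: +6 new -> 26 infected
Step 5: +6 new -> 32 infected
Step 6: +5 new -> 37 infected
Step 7: +6 new -> 43 infected
Step 8: +5 new -> 48 infected
Step 9: +3 new -> 51 infected
Step 10: +0 new -> 51 infected

Answer: 10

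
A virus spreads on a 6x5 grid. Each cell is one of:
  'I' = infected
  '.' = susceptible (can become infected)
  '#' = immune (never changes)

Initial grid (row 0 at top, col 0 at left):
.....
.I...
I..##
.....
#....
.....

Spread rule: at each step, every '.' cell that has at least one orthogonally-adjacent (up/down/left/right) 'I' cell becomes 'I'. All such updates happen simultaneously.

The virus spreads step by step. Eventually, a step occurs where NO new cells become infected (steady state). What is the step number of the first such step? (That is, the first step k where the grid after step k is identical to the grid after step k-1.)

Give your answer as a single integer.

Answer: 8

Derivation:
Step 0 (initial): 2 infected
Step 1: +5 new -> 7 infected
Step 2: +5 new -> 12 infected
Step 3: +4 new -> 16 infected
Step 4: +4 new -> 20 infected
Step 5: +4 new -> 24 infected
Step 6: +2 new -> 26 infected
Step 7: +1 new -> 27 infected
Step 8: +0 new -> 27 infected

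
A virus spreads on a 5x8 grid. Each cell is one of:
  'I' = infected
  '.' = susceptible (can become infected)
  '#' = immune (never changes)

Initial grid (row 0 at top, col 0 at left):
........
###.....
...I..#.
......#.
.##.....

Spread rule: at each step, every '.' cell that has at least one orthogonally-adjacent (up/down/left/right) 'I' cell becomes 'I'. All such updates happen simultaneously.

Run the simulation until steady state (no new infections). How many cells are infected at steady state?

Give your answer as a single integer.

Answer: 33

Derivation:
Step 0 (initial): 1 infected
Step 1: +4 new -> 5 infected
Step 2: +7 new -> 12 infected
Step 3: +7 new -> 19 infected
Step 4: +5 new -> 24 infected
Step 5: +5 new -> 29 infected
Step 6: +3 new -> 32 infected
Step 7: +1 new -> 33 infected
Step 8: +0 new -> 33 infected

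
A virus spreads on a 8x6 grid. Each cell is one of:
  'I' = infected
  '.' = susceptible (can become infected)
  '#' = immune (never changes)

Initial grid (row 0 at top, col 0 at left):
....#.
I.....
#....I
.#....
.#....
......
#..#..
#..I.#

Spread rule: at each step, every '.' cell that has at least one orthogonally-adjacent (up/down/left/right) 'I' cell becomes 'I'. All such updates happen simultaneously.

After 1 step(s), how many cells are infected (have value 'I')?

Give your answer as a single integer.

Answer: 10

Derivation:
Step 0 (initial): 3 infected
Step 1: +7 new -> 10 infected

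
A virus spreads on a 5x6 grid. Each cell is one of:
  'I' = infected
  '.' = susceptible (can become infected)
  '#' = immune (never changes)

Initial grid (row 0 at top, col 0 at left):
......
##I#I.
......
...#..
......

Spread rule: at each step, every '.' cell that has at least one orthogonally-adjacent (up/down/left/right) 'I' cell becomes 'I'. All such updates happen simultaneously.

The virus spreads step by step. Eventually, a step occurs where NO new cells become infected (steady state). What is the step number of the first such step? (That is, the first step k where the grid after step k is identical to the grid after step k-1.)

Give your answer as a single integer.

Answer: 6

Derivation:
Step 0 (initial): 2 infected
Step 1: +5 new -> 7 infected
Step 2: +8 new -> 15 infected
Step 3: +6 new -> 21 infected
Step 4: +4 new -> 25 infected
Step 5: +1 new -> 26 infected
Step 6: +0 new -> 26 infected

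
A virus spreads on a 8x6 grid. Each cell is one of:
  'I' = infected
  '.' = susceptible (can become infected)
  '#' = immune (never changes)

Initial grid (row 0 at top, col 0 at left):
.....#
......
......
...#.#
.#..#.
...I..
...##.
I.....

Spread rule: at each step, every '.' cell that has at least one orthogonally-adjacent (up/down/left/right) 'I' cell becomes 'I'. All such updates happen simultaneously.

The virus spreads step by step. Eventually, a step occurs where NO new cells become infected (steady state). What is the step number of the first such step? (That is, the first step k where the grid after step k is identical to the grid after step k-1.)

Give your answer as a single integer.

Answer: 9

Derivation:
Step 0 (initial): 2 infected
Step 1: +5 new -> 7 infected
Step 2: +7 new -> 14 infected
Step 3: +5 new -> 19 infected
Step 4: +5 new -> 24 infected
Step 5: +4 new -> 28 infected
Step 6: +5 new -> 33 infected
Step 7: +6 new -> 39 infected
Step 8: +2 new -> 41 infected
Step 9: +0 new -> 41 infected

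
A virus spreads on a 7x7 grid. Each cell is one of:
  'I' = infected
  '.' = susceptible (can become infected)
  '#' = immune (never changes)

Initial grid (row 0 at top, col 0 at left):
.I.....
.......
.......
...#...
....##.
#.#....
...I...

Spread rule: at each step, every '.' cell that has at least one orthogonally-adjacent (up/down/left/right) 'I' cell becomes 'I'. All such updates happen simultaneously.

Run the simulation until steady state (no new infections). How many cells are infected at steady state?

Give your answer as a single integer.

Step 0 (initial): 2 infected
Step 1: +6 new -> 8 infected
Step 2: +8 new -> 16 infected
Step 3: +10 new -> 26 infected
Step 4: +7 new -> 33 infected
Step 5: +5 new -> 38 infected
Step 6: +4 new -> 42 infected
Step 7: +2 new -> 44 infected
Step 8: +0 new -> 44 infected

Answer: 44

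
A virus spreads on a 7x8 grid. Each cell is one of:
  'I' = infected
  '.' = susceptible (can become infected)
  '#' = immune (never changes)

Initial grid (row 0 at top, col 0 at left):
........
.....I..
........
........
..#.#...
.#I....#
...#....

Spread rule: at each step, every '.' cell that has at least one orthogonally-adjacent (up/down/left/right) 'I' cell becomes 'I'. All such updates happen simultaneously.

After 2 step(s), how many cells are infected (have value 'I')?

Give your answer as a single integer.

Answer: 18

Derivation:
Step 0 (initial): 2 infected
Step 1: +6 new -> 8 infected
Step 2: +10 new -> 18 infected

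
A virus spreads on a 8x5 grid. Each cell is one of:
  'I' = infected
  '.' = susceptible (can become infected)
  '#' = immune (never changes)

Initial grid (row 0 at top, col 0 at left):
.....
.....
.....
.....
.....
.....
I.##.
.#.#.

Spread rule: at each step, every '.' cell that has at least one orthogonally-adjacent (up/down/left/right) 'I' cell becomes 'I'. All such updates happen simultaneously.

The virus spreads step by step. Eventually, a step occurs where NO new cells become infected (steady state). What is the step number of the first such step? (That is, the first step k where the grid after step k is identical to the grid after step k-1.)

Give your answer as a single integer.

Step 0 (initial): 1 infected
Step 1: +3 new -> 4 infected
Step 2: +2 new -> 6 infected
Step 3: +3 new -> 9 infected
Step 4: +4 new -> 13 infected
Step 5: +5 new -> 18 infected
Step 6: +6 new -> 24 infected
Step 7: +5 new -> 29 infected
Step 8: +3 new -> 32 infected
Step 9: +2 new -> 34 infected
Step 10: +1 new -> 35 infected
Step 11: +0 new -> 35 infected

Answer: 11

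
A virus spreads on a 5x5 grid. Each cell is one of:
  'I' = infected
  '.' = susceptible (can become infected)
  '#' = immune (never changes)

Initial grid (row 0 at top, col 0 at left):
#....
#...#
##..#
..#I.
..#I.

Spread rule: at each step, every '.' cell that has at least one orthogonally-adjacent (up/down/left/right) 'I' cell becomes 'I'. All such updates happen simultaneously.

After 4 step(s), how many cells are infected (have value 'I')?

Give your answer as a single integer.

Step 0 (initial): 2 infected
Step 1: +3 new -> 5 infected
Step 2: +2 new -> 7 infected
Step 3: +2 new -> 9 infected
Step 4: +3 new -> 12 infected

Answer: 12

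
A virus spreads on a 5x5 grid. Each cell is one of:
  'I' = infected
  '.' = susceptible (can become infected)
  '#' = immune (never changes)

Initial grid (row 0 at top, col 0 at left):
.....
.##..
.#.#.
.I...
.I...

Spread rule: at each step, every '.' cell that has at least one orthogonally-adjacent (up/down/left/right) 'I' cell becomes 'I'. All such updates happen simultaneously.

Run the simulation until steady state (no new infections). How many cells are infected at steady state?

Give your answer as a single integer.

Step 0 (initial): 2 infected
Step 1: +4 new -> 6 infected
Step 2: +4 new -> 10 infected
Step 3: +3 new -> 13 infected
Step 4: +2 new -> 15 infected
Step 5: +2 new -> 17 infected
Step 6: +3 new -> 20 infected
Step 7: +1 new -> 21 infected
Step 8: +0 new -> 21 infected

Answer: 21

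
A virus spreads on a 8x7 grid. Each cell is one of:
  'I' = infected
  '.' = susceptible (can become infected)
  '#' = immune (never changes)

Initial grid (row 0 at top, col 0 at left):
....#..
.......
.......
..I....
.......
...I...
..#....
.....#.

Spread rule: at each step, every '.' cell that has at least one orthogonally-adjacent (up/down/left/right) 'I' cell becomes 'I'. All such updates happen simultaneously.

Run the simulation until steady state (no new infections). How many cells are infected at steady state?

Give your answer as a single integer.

Step 0 (initial): 2 infected
Step 1: +8 new -> 10 infected
Step 2: +11 new -> 21 infected
Step 3: +14 new -> 35 infected
Step 4: +10 new -> 45 infected
Step 5: +5 new -> 50 infected
Step 6: +2 new -> 52 infected
Step 7: +1 new -> 53 infected
Step 8: +0 new -> 53 infected

Answer: 53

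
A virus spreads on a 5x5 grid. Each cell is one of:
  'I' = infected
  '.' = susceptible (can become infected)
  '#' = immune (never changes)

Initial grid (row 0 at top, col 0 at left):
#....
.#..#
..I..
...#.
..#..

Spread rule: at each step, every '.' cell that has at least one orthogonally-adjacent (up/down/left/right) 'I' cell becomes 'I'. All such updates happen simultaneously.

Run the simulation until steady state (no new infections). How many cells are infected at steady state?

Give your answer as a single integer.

Answer: 20

Derivation:
Step 0 (initial): 1 infected
Step 1: +4 new -> 5 infected
Step 2: +5 new -> 10 infected
Step 3: +6 new -> 16 infected
Step 4: +3 new -> 19 infected
Step 5: +1 new -> 20 infected
Step 6: +0 new -> 20 infected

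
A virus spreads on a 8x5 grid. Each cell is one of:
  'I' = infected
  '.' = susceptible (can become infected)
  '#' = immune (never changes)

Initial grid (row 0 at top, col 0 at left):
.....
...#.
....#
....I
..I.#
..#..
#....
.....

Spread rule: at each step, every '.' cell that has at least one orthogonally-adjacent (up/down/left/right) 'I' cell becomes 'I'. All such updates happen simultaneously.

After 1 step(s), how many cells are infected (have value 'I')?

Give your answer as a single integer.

Step 0 (initial): 2 infected
Step 1: +4 new -> 6 infected

Answer: 6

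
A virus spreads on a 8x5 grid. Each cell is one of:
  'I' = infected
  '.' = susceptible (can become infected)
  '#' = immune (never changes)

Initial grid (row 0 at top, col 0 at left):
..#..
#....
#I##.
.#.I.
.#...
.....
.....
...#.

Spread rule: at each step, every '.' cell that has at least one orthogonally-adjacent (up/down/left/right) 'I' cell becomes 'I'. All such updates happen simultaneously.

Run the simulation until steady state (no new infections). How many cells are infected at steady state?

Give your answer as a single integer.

Answer: 32

Derivation:
Step 0 (initial): 2 infected
Step 1: +4 new -> 6 infected
Step 2: +6 new -> 12 infected
Step 3: +6 new -> 18 infected
Step 4: +5 new -> 23 infected
Step 5: +4 new -> 27 infected
Step 6: +3 new -> 30 infected
Step 7: +2 new -> 32 infected
Step 8: +0 new -> 32 infected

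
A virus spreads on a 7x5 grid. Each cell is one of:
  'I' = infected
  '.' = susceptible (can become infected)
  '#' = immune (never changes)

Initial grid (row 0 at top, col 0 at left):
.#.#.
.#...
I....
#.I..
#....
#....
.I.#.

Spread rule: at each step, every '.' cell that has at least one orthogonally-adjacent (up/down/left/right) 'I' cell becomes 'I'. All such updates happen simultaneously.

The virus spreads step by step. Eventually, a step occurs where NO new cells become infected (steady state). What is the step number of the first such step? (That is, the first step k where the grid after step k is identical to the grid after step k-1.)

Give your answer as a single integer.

Answer: 6

Derivation:
Step 0 (initial): 3 infected
Step 1: +9 new -> 12 infected
Step 2: +7 new -> 19 infected
Step 3: +5 new -> 24 infected
Step 4: +2 new -> 26 infected
Step 5: +2 new -> 28 infected
Step 6: +0 new -> 28 infected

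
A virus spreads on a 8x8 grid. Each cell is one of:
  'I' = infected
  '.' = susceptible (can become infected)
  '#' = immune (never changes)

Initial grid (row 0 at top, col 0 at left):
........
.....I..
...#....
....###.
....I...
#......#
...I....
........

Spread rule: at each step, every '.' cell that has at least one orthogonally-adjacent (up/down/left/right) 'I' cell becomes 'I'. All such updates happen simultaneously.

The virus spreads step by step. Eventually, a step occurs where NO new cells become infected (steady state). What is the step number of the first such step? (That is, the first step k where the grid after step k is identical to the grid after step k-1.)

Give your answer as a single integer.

Answer: 7

Derivation:
Step 0 (initial): 3 infected
Step 1: +11 new -> 14 infected
Step 2: +15 new -> 29 infected
Step 3: +13 new -> 42 infected
Step 4: +9 new -> 51 infected
Step 5: +5 new -> 56 infected
Step 6: +2 new -> 58 infected
Step 7: +0 new -> 58 infected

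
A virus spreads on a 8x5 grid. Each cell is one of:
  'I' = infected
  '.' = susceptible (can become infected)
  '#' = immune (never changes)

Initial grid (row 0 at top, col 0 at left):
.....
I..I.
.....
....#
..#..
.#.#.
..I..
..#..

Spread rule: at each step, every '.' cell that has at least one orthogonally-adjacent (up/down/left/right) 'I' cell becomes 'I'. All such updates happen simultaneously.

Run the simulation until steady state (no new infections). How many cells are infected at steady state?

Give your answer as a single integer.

Answer: 35

Derivation:
Step 0 (initial): 3 infected
Step 1: +10 new -> 13 infected
Step 2: +12 new -> 25 infected
Step 3: +8 new -> 33 infected
Step 4: +2 new -> 35 infected
Step 5: +0 new -> 35 infected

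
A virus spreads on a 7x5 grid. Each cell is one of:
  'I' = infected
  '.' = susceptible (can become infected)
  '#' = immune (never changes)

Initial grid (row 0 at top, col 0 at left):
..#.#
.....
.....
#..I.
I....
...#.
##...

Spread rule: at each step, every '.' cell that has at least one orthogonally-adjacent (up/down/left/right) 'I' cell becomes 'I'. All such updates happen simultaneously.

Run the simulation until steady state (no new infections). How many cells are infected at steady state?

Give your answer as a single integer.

Step 0 (initial): 2 infected
Step 1: +6 new -> 8 infected
Step 2: +7 new -> 15 infected
Step 3: +6 new -> 21 infected
Step 4: +4 new -> 25 infected
Step 5: +3 new -> 28 infected
Step 6: +1 new -> 29 infected
Step 7: +0 new -> 29 infected

Answer: 29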